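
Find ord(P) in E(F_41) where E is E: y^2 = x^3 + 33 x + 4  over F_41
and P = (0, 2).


Compute successive multiples of P until we hit O:
  1P = (0, 2)
  2P = (4, 6)
  3P = (38, 1)
  4P = (35, 0)
  5P = (38, 40)
  6P = (4, 35)
  7P = (0, 39)
  8P = O

ord(P) = 8


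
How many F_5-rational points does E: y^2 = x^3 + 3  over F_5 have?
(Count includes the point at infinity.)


For each x in F_5, count y with y^2 = x^3 + 0 x + 3 mod 5:
  x = 1: RHS = 4, y in [2, 3]  -> 2 point(s)
  x = 2: RHS = 1, y in [1, 4]  -> 2 point(s)
  x = 3: RHS = 0, y in [0]  -> 1 point(s)
Affine points: 5. Add the point at infinity: total = 6.

#E(F_5) = 6


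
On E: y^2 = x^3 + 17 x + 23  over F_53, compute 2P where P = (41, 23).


Doubling: s = (3 x1^2 + a) / (2 y1)
s = (3*41^2 + 17) / (2*23) mod 53 = 4
x3 = s^2 - 2 x1 mod 53 = 4^2 - 2*41 = 40
y3 = s (x1 - x3) - y1 mod 53 = 4 * (41 - 40) - 23 = 34

2P = (40, 34)


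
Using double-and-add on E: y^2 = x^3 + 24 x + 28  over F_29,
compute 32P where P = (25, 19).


k = 32 = 100000_2 (binary, LSB first: 000001)
Double-and-add from P = (25, 19):
  bit 0 = 0: acc unchanged = O
  bit 1 = 0: acc unchanged = O
  bit 2 = 0: acc unchanged = O
  bit 3 = 0: acc unchanged = O
  bit 4 = 0: acc unchanged = O
  bit 5 = 1: acc = O + (25, 10) = (25, 10)

32P = (25, 10)


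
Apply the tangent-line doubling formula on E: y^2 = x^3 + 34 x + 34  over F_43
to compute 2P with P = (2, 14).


Doubling: s = (3 x1^2 + a) / (2 y1)
s = (3*2^2 + 34) / (2*14) mod 43 = 17
x3 = s^2 - 2 x1 mod 43 = 17^2 - 2*2 = 27
y3 = s (x1 - x3) - y1 mod 43 = 17 * (2 - 27) - 14 = 34

2P = (27, 34)


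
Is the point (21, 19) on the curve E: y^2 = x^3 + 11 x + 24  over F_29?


Check whether y^2 = x^3 + 11 x + 24 (mod 29) for (x, y) = (21, 19).
LHS: y^2 = 19^2 mod 29 = 13
RHS: x^3 + 11 x + 24 = 21^3 + 11*21 + 24 mod 29 = 4
LHS != RHS

No, not on the curve


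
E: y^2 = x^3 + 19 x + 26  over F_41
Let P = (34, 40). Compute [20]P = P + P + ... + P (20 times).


k = 20 = 10100_2 (binary, LSB first: 00101)
Double-and-add from P = (34, 40):
  bit 0 = 0: acc unchanged = O
  bit 1 = 0: acc unchanged = O
  bit 2 = 1: acc = O + (13, 25) = (13, 25)
  bit 3 = 0: acc unchanged = (13, 25)
  bit 4 = 1: acc = (13, 25) + (23, 17) = (4, 17)

20P = (4, 17)


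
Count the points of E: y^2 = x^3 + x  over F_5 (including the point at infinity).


For each x in F_5, count y with y^2 = x^3 + 1 x + 0 mod 5:
  x = 0: RHS = 0, y in [0]  -> 1 point(s)
  x = 2: RHS = 0, y in [0]  -> 1 point(s)
  x = 3: RHS = 0, y in [0]  -> 1 point(s)
Affine points: 3. Add the point at infinity: total = 4.

#E(F_5) = 4


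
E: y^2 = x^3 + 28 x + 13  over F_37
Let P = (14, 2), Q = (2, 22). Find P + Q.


P != Q, so use the chord formula.
s = (y2 - y1) / (x2 - x1) = (20) / (25) mod 37 = 23
x3 = s^2 - x1 - x2 mod 37 = 23^2 - 14 - 2 = 32
y3 = s (x1 - x3) - y1 mod 37 = 23 * (14 - 32) - 2 = 28

P + Q = (32, 28)


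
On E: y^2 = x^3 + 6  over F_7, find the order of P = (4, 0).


Compute successive multiples of P until we hit O:
  1P = (4, 0)
  2P = O

ord(P) = 2


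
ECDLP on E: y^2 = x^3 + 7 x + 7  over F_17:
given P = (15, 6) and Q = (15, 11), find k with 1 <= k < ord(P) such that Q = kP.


Enumerate multiples of P until we hit Q = (15, 11):
  1P = (15, 6)
  2P = (13, 0)
  3P = (15, 11)
Match found at i = 3.

k = 3


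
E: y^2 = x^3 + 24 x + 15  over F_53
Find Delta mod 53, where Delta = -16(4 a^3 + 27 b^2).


4 a^3 + 27 b^2 = 4*24^3 + 27*15^2 = 55296 + 6075 = 61371
Delta = -16 * (61371) = -981936
Delta mod 53 = 48

Delta = 48 (mod 53)


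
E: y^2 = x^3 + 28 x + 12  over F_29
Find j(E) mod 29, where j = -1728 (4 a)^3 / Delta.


Delta = -16(4 a^3 + 27 b^2) mod 29 = 3
-1728 * (4 a)^3 = -1728 * (4*28)^3 mod 29 = 15
j = 15 * 3^(-1) mod 29 = 5

j = 5 (mod 29)


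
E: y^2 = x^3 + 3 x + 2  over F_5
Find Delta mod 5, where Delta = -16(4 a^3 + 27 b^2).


4 a^3 + 27 b^2 = 4*3^3 + 27*2^2 = 108 + 108 = 216
Delta = -16 * (216) = -3456
Delta mod 5 = 4

Delta = 4 (mod 5)


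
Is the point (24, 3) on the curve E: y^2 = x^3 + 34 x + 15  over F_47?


Check whether y^2 = x^3 + 34 x + 15 (mod 47) for (x, y) = (24, 3).
LHS: y^2 = 3^2 mod 47 = 9
RHS: x^3 + 34 x + 15 = 24^3 + 34*24 + 15 mod 47 = 38
LHS != RHS

No, not on the curve


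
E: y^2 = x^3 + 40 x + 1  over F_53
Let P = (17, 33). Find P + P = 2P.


Doubling: s = (3 x1^2 + a) / (2 y1)
s = (3*17^2 + 40) / (2*33) mod 53 = 29
x3 = s^2 - 2 x1 mod 53 = 29^2 - 2*17 = 12
y3 = s (x1 - x3) - y1 mod 53 = 29 * (17 - 12) - 33 = 6

2P = (12, 6)


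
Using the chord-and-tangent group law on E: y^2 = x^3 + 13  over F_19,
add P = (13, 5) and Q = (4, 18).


P != Q, so use the chord formula.
s = (y2 - y1) / (x2 - x1) = (13) / (10) mod 19 = 7
x3 = s^2 - x1 - x2 mod 19 = 7^2 - 13 - 4 = 13
y3 = s (x1 - x3) - y1 mod 19 = 7 * (13 - 13) - 5 = 14

P + Q = (13, 14)


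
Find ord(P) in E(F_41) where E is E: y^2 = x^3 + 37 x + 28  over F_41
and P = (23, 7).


Compute successive multiples of P until we hit O:
  1P = (23, 7)
  2P = (3, 17)
  3P = (5, 25)
  4P = (14, 25)
  5P = (8, 4)
  6P = (33, 32)
  7P = (22, 16)
  8P = (36, 28)
  ... (continuing to 20P)
  20P = O

ord(P) = 20


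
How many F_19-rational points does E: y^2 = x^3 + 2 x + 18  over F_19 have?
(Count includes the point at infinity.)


For each x in F_19, count y with y^2 = x^3 + 2 x + 18 mod 19:
  x = 2: RHS = 11, y in [7, 12]  -> 2 point(s)
  x = 5: RHS = 1, y in [1, 18]  -> 2 point(s)
  x = 9: RHS = 5, y in [9, 10]  -> 2 point(s)
  x = 14: RHS = 16, y in [4, 15]  -> 2 point(s)
  x = 16: RHS = 4, y in [2, 17]  -> 2 point(s)
  x = 17: RHS = 6, y in [5, 14]  -> 2 point(s)
Affine points: 12. Add the point at infinity: total = 13.

#E(F_19) = 13


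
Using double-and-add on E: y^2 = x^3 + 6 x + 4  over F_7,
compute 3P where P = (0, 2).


k = 3 = 11_2 (binary, LSB first: 11)
Double-and-add from P = (0, 2):
  bit 0 = 1: acc = O + (0, 2) = (0, 2)
  bit 1 = 1: acc = (0, 2) + (4, 6) = (4, 1)

3P = (4, 1)


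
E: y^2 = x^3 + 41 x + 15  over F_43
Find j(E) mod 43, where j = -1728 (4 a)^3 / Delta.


Delta = -16(4 a^3 + 27 b^2) mod 43 = 19
-1728 * (4 a)^3 = -1728 * (4*41)^3 mod 43 = 11
j = 11 * 19^(-1) mod 43 = 30

j = 30 (mod 43)


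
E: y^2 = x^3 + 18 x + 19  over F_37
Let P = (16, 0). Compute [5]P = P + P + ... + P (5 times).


k = 5 = 101_2 (binary, LSB first: 101)
Double-and-add from P = (16, 0):
  bit 0 = 1: acc = O + (16, 0) = (16, 0)
  bit 1 = 0: acc unchanged = (16, 0)
  bit 2 = 1: acc = (16, 0) + O = (16, 0)

5P = (16, 0)


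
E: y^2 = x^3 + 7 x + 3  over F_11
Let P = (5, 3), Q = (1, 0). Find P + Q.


P != Q, so use the chord formula.
s = (y2 - y1) / (x2 - x1) = (8) / (7) mod 11 = 9
x3 = s^2 - x1 - x2 mod 11 = 9^2 - 5 - 1 = 9
y3 = s (x1 - x3) - y1 mod 11 = 9 * (5 - 9) - 3 = 5

P + Q = (9, 5)


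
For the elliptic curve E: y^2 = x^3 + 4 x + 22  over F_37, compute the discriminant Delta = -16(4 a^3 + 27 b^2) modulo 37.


4 a^3 + 27 b^2 = 4*4^3 + 27*22^2 = 256 + 13068 = 13324
Delta = -16 * (13324) = -213184
Delta mod 37 = 10

Delta = 10 (mod 37)


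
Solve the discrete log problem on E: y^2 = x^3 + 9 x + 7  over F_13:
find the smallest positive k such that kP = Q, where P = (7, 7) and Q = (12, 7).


Enumerate multiples of P until we hit Q = (12, 7):
  1P = (7, 7)
  2P = (12, 6)
  3P = (6, 11)
  4P = (3, 3)
  5P = (4, 9)
  6P = (1, 2)
  7P = (1, 11)
  8P = (4, 4)
  9P = (3, 10)
  10P = (6, 2)
  11P = (12, 7)
Match found at i = 11.

k = 11


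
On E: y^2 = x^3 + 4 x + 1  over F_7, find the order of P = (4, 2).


Compute successive multiples of P until we hit O:
  1P = (4, 2)
  2P = (0, 1)
  3P = (0, 6)
  4P = (4, 5)
  5P = O

ord(P) = 5


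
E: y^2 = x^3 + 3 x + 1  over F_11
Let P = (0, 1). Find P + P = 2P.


Doubling: s = (3 x1^2 + a) / (2 y1)
s = (3*0^2 + 3) / (2*1) mod 11 = 7
x3 = s^2 - 2 x1 mod 11 = 7^2 - 2*0 = 5
y3 = s (x1 - x3) - y1 mod 11 = 7 * (0 - 5) - 1 = 8

2P = (5, 8)


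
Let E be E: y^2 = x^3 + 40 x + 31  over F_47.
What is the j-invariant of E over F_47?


Delta = -16(4 a^3 + 27 b^2) mod 47 = 2
-1728 * (4 a)^3 = -1728 * (4*40)^3 mod 47 = 14
j = 14 * 2^(-1) mod 47 = 7

j = 7 (mod 47)


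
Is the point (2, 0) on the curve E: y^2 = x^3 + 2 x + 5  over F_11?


Check whether y^2 = x^3 + 2 x + 5 (mod 11) for (x, y) = (2, 0).
LHS: y^2 = 0^2 mod 11 = 0
RHS: x^3 + 2 x + 5 = 2^3 + 2*2 + 5 mod 11 = 6
LHS != RHS

No, not on the curve


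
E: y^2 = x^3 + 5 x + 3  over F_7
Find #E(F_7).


For each x in F_7, count y with y^2 = x^3 + 5 x + 3 mod 7:
  x = 1: RHS = 2, y in [3, 4]  -> 2 point(s)
  x = 2: RHS = 0, y in [0]  -> 1 point(s)
  x = 6: RHS = 4, y in [2, 5]  -> 2 point(s)
Affine points: 5. Add the point at infinity: total = 6.

#E(F_7) = 6


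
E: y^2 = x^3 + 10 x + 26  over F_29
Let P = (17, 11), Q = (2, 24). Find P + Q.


P != Q, so use the chord formula.
s = (y2 - y1) / (x2 - x1) = (13) / (14) mod 29 = 3
x3 = s^2 - x1 - x2 mod 29 = 3^2 - 17 - 2 = 19
y3 = s (x1 - x3) - y1 mod 29 = 3 * (17 - 19) - 11 = 12

P + Q = (19, 12)


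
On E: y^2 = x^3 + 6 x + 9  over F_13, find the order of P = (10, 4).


Compute successive multiples of P until we hit O:
  1P = (10, 4)
  2P = (9, 5)
  3P = (8, 7)
  4P = (7, 11)
  5P = (0, 3)
  6P = (6, 12)
  7P = (1, 4)
  8P = (2, 9)
  ... (continuing to 17P)
  17P = O

ord(P) = 17


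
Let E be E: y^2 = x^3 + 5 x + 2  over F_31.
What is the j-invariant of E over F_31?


Delta = -16(4 a^3 + 27 b^2) mod 31 = 6
-1728 * (4 a)^3 = -1728 * (4*5)^3 mod 31 = 16
j = 16 * 6^(-1) mod 31 = 13

j = 13 (mod 31)


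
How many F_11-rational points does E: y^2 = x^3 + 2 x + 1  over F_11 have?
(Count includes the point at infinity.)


For each x in F_11, count y with y^2 = x^3 + 2 x + 1 mod 11:
  x = 0: RHS = 1, y in [1, 10]  -> 2 point(s)
  x = 1: RHS = 4, y in [2, 9]  -> 2 point(s)
  x = 3: RHS = 1, y in [1, 10]  -> 2 point(s)
  x = 5: RHS = 4, y in [2, 9]  -> 2 point(s)
  x = 6: RHS = 9, y in [3, 8]  -> 2 point(s)
  x = 8: RHS = 1, y in [1, 10]  -> 2 point(s)
  x = 9: RHS = 0, y in [0]  -> 1 point(s)
  x = 10: RHS = 9, y in [3, 8]  -> 2 point(s)
Affine points: 15. Add the point at infinity: total = 16.

#E(F_11) = 16


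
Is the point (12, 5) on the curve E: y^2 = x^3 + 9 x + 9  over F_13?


Check whether y^2 = x^3 + 9 x + 9 (mod 13) for (x, y) = (12, 5).
LHS: y^2 = 5^2 mod 13 = 12
RHS: x^3 + 9 x + 9 = 12^3 + 9*12 + 9 mod 13 = 12
LHS = RHS

Yes, on the curve


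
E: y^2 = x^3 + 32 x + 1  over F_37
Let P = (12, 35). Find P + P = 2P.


Doubling: s = (3 x1^2 + a) / (2 y1)
s = (3*12^2 + 32) / (2*35) mod 37 = 32
x3 = s^2 - 2 x1 mod 37 = 32^2 - 2*12 = 1
y3 = s (x1 - x3) - y1 mod 37 = 32 * (12 - 1) - 35 = 21

2P = (1, 21)


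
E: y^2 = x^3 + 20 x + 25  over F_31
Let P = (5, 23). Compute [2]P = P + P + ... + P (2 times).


k = 2 = 10_2 (binary, LSB first: 01)
Double-and-add from P = (5, 23):
  bit 0 = 0: acc unchanged = O
  bit 1 = 1: acc = O + (6, 12) = (6, 12)

2P = (6, 12)


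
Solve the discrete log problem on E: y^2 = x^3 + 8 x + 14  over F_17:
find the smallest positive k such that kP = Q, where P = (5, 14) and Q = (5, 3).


Enumerate multiples of P until we hit Q = (5, 3):
  1P = (5, 14)
  2P = (9, 13)
  3P = (2, 15)
  4P = (12, 11)
  5P = (4, 5)
  6P = (4, 12)
  7P = (12, 6)
  8P = (2, 2)
  9P = (9, 4)
  10P = (5, 3)
Match found at i = 10.

k = 10


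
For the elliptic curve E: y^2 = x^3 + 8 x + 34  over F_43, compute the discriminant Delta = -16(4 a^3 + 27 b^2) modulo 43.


4 a^3 + 27 b^2 = 4*8^3 + 27*34^2 = 2048 + 31212 = 33260
Delta = -16 * (33260) = -532160
Delta mod 43 = 8

Delta = 8 (mod 43)


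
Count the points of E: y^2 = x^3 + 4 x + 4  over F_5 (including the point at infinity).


For each x in F_5, count y with y^2 = x^3 + 4 x + 4 mod 5:
  x = 0: RHS = 4, y in [2, 3]  -> 2 point(s)
  x = 1: RHS = 4, y in [2, 3]  -> 2 point(s)
  x = 2: RHS = 0, y in [0]  -> 1 point(s)
  x = 4: RHS = 4, y in [2, 3]  -> 2 point(s)
Affine points: 7. Add the point at infinity: total = 8.

#E(F_5) = 8


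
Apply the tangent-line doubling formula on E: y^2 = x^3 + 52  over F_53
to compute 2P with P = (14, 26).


Doubling: s = (3 x1^2 + a) / (2 y1)
s = (3*14^2 + 0) / (2*26) mod 53 = 48
x3 = s^2 - 2 x1 mod 53 = 48^2 - 2*14 = 50
y3 = s (x1 - x3) - y1 mod 53 = 48 * (14 - 50) - 26 = 48

2P = (50, 48)


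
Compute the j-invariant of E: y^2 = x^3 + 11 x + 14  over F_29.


Delta = -16(4 a^3 + 27 b^2) mod 29 = 26
-1728 * (4 a)^3 = -1728 * (4*11)^3 mod 29 = 16
j = 16 * 26^(-1) mod 29 = 14

j = 14 (mod 29)


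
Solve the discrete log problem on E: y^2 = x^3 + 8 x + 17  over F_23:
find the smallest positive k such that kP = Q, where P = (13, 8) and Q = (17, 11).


Enumerate multiples of P until we hit Q = (17, 11):
  1P = (13, 8)
  2P = (1, 16)
  3P = (12, 22)
  4P = (10, 19)
  5P = (16, 3)
  6P = (7, 5)
  7P = (9, 17)
  8P = (19, 17)
  9P = (22, 13)
  10P = (15, 19)
  11P = (8, 8)
  12P = (2, 15)
  13P = (20, 9)
  14P = (21, 4)
  15P = (18, 6)
  16P = (17, 12)
  17P = (17, 11)
Match found at i = 17.

k = 17


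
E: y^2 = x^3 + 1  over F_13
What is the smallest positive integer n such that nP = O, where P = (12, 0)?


Compute successive multiples of P until we hit O:
  1P = (12, 0)
  2P = O

ord(P) = 2


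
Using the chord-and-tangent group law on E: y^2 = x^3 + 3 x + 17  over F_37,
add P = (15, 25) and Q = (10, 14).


P != Q, so use the chord formula.
s = (y2 - y1) / (x2 - x1) = (26) / (32) mod 37 = 17
x3 = s^2 - x1 - x2 mod 37 = 17^2 - 15 - 10 = 5
y3 = s (x1 - x3) - y1 mod 37 = 17 * (15 - 5) - 25 = 34

P + Q = (5, 34)


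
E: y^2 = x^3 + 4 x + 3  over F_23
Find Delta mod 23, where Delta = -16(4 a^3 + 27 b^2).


4 a^3 + 27 b^2 = 4*4^3 + 27*3^2 = 256 + 243 = 499
Delta = -16 * (499) = -7984
Delta mod 23 = 20

Delta = 20 (mod 23)


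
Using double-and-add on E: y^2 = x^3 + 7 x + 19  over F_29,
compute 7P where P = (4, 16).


k = 7 = 111_2 (binary, LSB first: 111)
Double-and-add from P = (4, 16):
  bit 0 = 1: acc = O + (4, 16) = (4, 16)
  bit 1 = 1: acc = (4, 16) + (22, 2) = (19, 15)
  bit 2 = 1: acc = (19, 15) + (10, 25) = (22, 27)

7P = (22, 27)


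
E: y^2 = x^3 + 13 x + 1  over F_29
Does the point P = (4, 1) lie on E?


Check whether y^2 = x^3 + 13 x + 1 (mod 29) for (x, y) = (4, 1).
LHS: y^2 = 1^2 mod 29 = 1
RHS: x^3 + 13 x + 1 = 4^3 + 13*4 + 1 mod 29 = 1
LHS = RHS

Yes, on the curve


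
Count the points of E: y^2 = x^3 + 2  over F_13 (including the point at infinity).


For each x in F_13, count y with y^2 = x^3 + 0 x + 2 mod 13:
  x = 1: RHS = 3, y in [4, 9]  -> 2 point(s)
  x = 2: RHS = 10, y in [6, 7]  -> 2 point(s)
  x = 3: RHS = 3, y in [4, 9]  -> 2 point(s)
  x = 4: RHS = 1, y in [1, 12]  -> 2 point(s)
  x = 5: RHS = 10, y in [6, 7]  -> 2 point(s)
  x = 6: RHS = 10, y in [6, 7]  -> 2 point(s)
  x = 9: RHS = 3, y in [4, 9]  -> 2 point(s)
  x = 10: RHS = 1, y in [1, 12]  -> 2 point(s)
  x = 12: RHS = 1, y in [1, 12]  -> 2 point(s)
Affine points: 18. Add the point at infinity: total = 19.

#E(F_13) = 19


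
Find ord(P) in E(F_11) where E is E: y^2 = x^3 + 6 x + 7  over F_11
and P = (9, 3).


Compute successive multiples of P until we hit O:
  1P = (9, 3)
  2P = (2, 7)
  3P = (1, 5)
  4P = (10, 0)
  5P = (1, 6)
  6P = (2, 4)
  7P = (9, 8)
  8P = O

ord(P) = 8


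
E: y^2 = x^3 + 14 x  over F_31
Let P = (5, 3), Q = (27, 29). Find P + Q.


P != Q, so use the chord formula.
s = (y2 - y1) / (x2 - x1) = (26) / (22) mod 31 = 4
x3 = s^2 - x1 - x2 mod 31 = 4^2 - 5 - 27 = 15
y3 = s (x1 - x3) - y1 mod 31 = 4 * (5 - 15) - 3 = 19

P + Q = (15, 19)


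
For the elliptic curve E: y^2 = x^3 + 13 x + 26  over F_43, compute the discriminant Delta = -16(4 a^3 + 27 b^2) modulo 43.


4 a^3 + 27 b^2 = 4*13^3 + 27*26^2 = 8788 + 18252 = 27040
Delta = -16 * (27040) = -432640
Delta mod 43 = 26

Delta = 26 (mod 43)


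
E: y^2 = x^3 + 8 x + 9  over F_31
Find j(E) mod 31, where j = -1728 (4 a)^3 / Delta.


Delta = -16(4 a^3 + 27 b^2) mod 31 = 6
-1728 * (4 a)^3 = -1728 * (4*8)^3 mod 31 = 8
j = 8 * 6^(-1) mod 31 = 22

j = 22 (mod 31)


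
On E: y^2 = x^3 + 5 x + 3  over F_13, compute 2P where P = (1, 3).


Doubling: s = (3 x1^2 + a) / (2 y1)
s = (3*1^2 + 5) / (2*3) mod 13 = 10
x3 = s^2 - 2 x1 mod 13 = 10^2 - 2*1 = 7
y3 = s (x1 - x3) - y1 mod 13 = 10 * (1 - 7) - 3 = 2

2P = (7, 2)


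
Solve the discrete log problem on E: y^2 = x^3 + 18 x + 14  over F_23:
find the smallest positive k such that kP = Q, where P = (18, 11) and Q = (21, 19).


Enumerate multiples of P until we hit Q = (21, 19):
  1P = (18, 11)
  2P = (11, 5)
  3P = (6, 19)
  4P = (2, 9)
  5P = (12, 7)
  6P = (19, 19)
  7P = (4, 9)
  8P = (9, 10)
  9P = (21, 4)
  10P = (15, 5)
  11P = (17, 14)
  12P = (20, 18)
  13P = (3, 7)
  14P = (8, 7)
  15P = (22, 15)
  16P = (7, 0)
  17P = (22, 8)
  18P = (8, 16)
  19P = (3, 16)
  20P = (20, 5)
  21P = (17, 9)
  22P = (15, 18)
  23P = (21, 19)
Match found at i = 23.

k = 23


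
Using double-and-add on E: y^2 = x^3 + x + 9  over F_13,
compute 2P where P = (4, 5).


k = 2 = 10_2 (binary, LSB first: 01)
Double-and-add from P = (4, 5):
  bit 0 = 0: acc unchanged = O
  bit 1 = 1: acc = O + (6, 6) = (6, 6)

2P = (6, 6)


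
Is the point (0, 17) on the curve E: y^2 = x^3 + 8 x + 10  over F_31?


Check whether y^2 = x^3 + 8 x + 10 (mod 31) for (x, y) = (0, 17).
LHS: y^2 = 17^2 mod 31 = 10
RHS: x^3 + 8 x + 10 = 0^3 + 8*0 + 10 mod 31 = 10
LHS = RHS

Yes, on the curve


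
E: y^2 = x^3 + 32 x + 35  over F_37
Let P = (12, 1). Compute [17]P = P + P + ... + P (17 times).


k = 17 = 10001_2 (binary, LSB first: 10001)
Double-and-add from P = (12, 1):
  bit 0 = 1: acc = O + (12, 1) = (12, 1)
  bit 1 = 0: acc unchanged = (12, 1)
  bit 2 = 0: acc unchanged = (12, 1)
  bit 3 = 0: acc unchanged = (12, 1)
  bit 4 = 1: acc = (12, 1) + (19, 18) = (27, 26)

17P = (27, 26)


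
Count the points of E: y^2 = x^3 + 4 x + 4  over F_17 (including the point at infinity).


For each x in F_17, count y with y^2 = x^3 + 4 x + 4 mod 17:
  x = 0: RHS = 4, y in [2, 15]  -> 2 point(s)
  x = 1: RHS = 9, y in [3, 14]  -> 2 point(s)
  x = 3: RHS = 9, y in [3, 14]  -> 2 point(s)
  x = 4: RHS = 16, y in [4, 13]  -> 2 point(s)
  x = 5: RHS = 13, y in [8, 9]  -> 2 point(s)
  x = 7: RHS = 1, y in [1, 16]  -> 2 point(s)
  x = 8: RHS = 4, y in [2, 15]  -> 2 point(s)
  x = 9: RHS = 4, y in [2, 15]  -> 2 point(s)
  x = 11: RHS = 2, y in [6, 11]  -> 2 point(s)
  x = 13: RHS = 9, y in [3, 14]  -> 2 point(s)
  x = 14: RHS = 16, y in [4, 13]  -> 2 point(s)
  x = 16: RHS = 16, y in [4, 13]  -> 2 point(s)
Affine points: 24. Add the point at infinity: total = 25.

#E(F_17) = 25


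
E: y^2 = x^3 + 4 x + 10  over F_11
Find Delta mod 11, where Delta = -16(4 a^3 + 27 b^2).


4 a^3 + 27 b^2 = 4*4^3 + 27*10^2 = 256 + 2700 = 2956
Delta = -16 * (2956) = -47296
Delta mod 11 = 4

Delta = 4 (mod 11)


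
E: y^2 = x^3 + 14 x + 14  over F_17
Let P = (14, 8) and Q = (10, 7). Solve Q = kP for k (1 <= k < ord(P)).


Enumerate multiples of P until we hit Q = (10, 7):
  1P = (14, 8)
  2P = (4, 7)
  3P = (7, 8)
  4P = (13, 9)
  5P = (8, 3)
  6P = (16, 13)
  7P = (6, 12)
  8P = (10, 7)
Match found at i = 8.

k = 8


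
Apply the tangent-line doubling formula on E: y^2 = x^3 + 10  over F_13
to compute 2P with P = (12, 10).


Doubling: s = (3 x1^2 + a) / (2 y1)
s = (3*12^2 + 0) / (2*10) mod 13 = 6
x3 = s^2 - 2 x1 mod 13 = 6^2 - 2*12 = 12
y3 = s (x1 - x3) - y1 mod 13 = 6 * (12 - 12) - 10 = 3

2P = (12, 3)


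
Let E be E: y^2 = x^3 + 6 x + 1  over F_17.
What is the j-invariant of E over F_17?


Delta = -16(4 a^3 + 27 b^2) mod 17 = 7
-1728 * (4 a)^3 = -1728 * (4*6)^3 mod 17 = 1
j = 1 * 7^(-1) mod 17 = 5

j = 5 (mod 17)


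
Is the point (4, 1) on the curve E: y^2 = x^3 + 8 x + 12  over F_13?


Check whether y^2 = x^3 + 8 x + 12 (mod 13) for (x, y) = (4, 1).
LHS: y^2 = 1^2 mod 13 = 1
RHS: x^3 + 8 x + 12 = 4^3 + 8*4 + 12 mod 13 = 4
LHS != RHS

No, not on the curve


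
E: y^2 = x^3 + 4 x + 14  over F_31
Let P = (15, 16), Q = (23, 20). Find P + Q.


P != Q, so use the chord formula.
s = (y2 - y1) / (x2 - x1) = (4) / (8) mod 31 = 16
x3 = s^2 - x1 - x2 mod 31 = 16^2 - 15 - 23 = 1
y3 = s (x1 - x3) - y1 mod 31 = 16 * (15 - 1) - 16 = 22

P + Q = (1, 22)


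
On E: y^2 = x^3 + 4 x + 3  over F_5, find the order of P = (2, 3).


Compute successive multiples of P until we hit O:
  1P = (2, 3)
  2P = (2, 2)
  3P = O

ord(P) = 3


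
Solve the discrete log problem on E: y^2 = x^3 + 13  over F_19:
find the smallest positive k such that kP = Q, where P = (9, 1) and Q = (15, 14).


Enumerate multiples of P until we hit Q = (15, 14):
  1P = (9, 1)
  2P = (5, 10)
  3P = (16, 10)
  4P = (10, 14)
  5P = (17, 9)
  6P = (13, 14)
  7P = (4, 1)
  8P = (6, 18)
  9P = (15, 14)
Match found at i = 9.

k = 9


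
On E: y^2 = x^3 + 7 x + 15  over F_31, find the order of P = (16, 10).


Compute successive multiples of P until we hit O:
  1P = (16, 10)
  2P = (30, 21)
  3P = (25, 25)
  4P = (10, 0)
  5P = (25, 6)
  6P = (30, 10)
  7P = (16, 21)
  8P = O

ord(P) = 8


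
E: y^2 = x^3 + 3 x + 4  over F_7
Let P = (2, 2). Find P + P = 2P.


Doubling: s = (3 x1^2 + a) / (2 y1)
s = (3*2^2 + 3) / (2*2) mod 7 = 2
x3 = s^2 - 2 x1 mod 7 = 2^2 - 2*2 = 0
y3 = s (x1 - x3) - y1 mod 7 = 2 * (2 - 0) - 2 = 2

2P = (0, 2)


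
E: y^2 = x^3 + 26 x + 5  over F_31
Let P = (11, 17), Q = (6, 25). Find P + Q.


P != Q, so use the chord formula.
s = (y2 - y1) / (x2 - x1) = (8) / (26) mod 31 = 17
x3 = s^2 - x1 - x2 mod 31 = 17^2 - 11 - 6 = 24
y3 = s (x1 - x3) - y1 mod 31 = 17 * (11 - 24) - 17 = 10

P + Q = (24, 10)


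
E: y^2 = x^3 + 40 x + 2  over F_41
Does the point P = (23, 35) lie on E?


Check whether y^2 = x^3 + 40 x + 2 (mod 41) for (x, y) = (23, 35).
LHS: y^2 = 35^2 mod 41 = 36
RHS: x^3 + 40 x + 2 = 23^3 + 40*23 + 2 mod 41 = 10
LHS != RHS

No, not on the curve


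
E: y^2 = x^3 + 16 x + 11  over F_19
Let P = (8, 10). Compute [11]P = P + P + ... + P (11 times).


k = 11 = 1011_2 (binary, LSB first: 1101)
Double-and-add from P = (8, 10):
  bit 0 = 1: acc = O + (8, 10) = (8, 10)
  bit 1 = 1: acc = (8, 10) + (4, 5) = (5, 8)
  bit 2 = 0: acc unchanged = (5, 8)
  bit 3 = 1: acc = (5, 8) + (11, 6) = (1, 16)

11P = (1, 16)


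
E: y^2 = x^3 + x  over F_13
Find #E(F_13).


For each x in F_13, count y with y^2 = x^3 + 1 x + 0 mod 13:
  x = 0: RHS = 0, y in [0]  -> 1 point(s)
  x = 2: RHS = 10, y in [6, 7]  -> 2 point(s)
  x = 3: RHS = 4, y in [2, 11]  -> 2 point(s)
  x = 4: RHS = 3, y in [4, 9]  -> 2 point(s)
  x = 5: RHS = 0, y in [0]  -> 1 point(s)
  x = 6: RHS = 1, y in [1, 12]  -> 2 point(s)
  x = 7: RHS = 12, y in [5, 8]  -> 2 point(s)
  x = 8: RHS = 0, y in [0]  -> 1 point(s)
  x = 9: RHS = 10, y in [6, 7]  -> 2 point(s)
  x = 10: RHS = 9, y in [3, 10]  -> 2 point(s)
  x = 11: RHS = 3, y in [4, 9]  -> 2 point(s)
Affine points: 19. Add the point at infinity: total = 20.

#E(F_13) = 20


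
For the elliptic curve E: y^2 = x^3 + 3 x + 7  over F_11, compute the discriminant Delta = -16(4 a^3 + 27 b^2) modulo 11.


4 a^3 + 27 b^2 = 4*3^3 + 27*7^2 = 108 + 1323 = 1431
Delta = -16 * (1431) = -22896
Delta mod 11 = 6

Delta = 6 (mod 11)


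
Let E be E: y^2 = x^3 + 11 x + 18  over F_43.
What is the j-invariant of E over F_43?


Delta = -16(4 a^3 + 27 b^2) mod 43 = 39
-1728 * (4 a)^3 = -1728 * (4*11)^3 mod 43 = 35
j = 35 * 39^(-1) mod 43 = 2

j = 2 (mod 43)


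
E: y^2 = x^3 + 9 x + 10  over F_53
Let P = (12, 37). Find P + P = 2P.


Doubling: s = (3 x1^2 + a) / (2 y1)
s = (3*12^2 + 9) / (2*37) mod 53 = 21
x3 = s^2 - 2 x1 mod 53 = 21^2 - 2*12 = 46
y3 = s (x1 - x3) - y1 mod 53 = 21 * (12 - 46) - 37 = 44

2P = (46, 44)


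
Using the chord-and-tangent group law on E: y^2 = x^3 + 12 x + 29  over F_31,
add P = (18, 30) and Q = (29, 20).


P != Q, so use the chord formula.
s = (y2 - y1) / (x2 - x1) = (21) / (11) mod 31 = 16
x3 = s^2 - x1 - x2 mod 31 = 16^2 - 18 - 29 = 23
y3 = s (x1 - x3) - y1 mod 31 = 16 * (18 - 23) - 30 = 14

P + Q = (23, 14)


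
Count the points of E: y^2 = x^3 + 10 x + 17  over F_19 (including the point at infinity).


For each x in F_19, count y with y^2 = x^3 + 10 x + 17 mod 19:
  x = 0: RHS = 17, y in [6, 13]  -> 2 point(s)
  x = 1: RHS = 9, y in [3, 16]  -> 2 point(s)
  x = 2: RHS = 7, y in [8, 11]  -> 2 point(s)
  x = 3: RHS = 17, y in [6, 13]  -> 2 point(s)
  x = 4: RHS = 7, y in [8, 11]  -> 2 point(s)
  x = 8: RHS = 1, y in [1, 18]  -> 2 point(s)
  x = 9: RHS = 0, y in [0]  -> 1 point(s)
  x = 13: RHS = 7, y in [8, 11]  -> 2 point(s)
  x = 16: RHS = 17, y in [6, 13]  -> 2 point(s)
  x = 18: RHS = 6, y in [5, 14]  -> 2 point(s)
Affine points: 19. Add the point at infinity: total = 20.

#E(F_19) = 20


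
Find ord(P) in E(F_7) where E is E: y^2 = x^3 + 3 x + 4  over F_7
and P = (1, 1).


Compute successive multiples of P until we hit O:
  1P = (1, 1)
  2P = (0, 2)
  3P = (0, 5)
  4P = (1, 6)
  5P = O

ord(P) = 5


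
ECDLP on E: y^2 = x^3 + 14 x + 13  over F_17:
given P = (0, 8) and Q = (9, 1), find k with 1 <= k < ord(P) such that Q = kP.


Enumerate multiples of P until we hit Q = (9, 1):
  1P = (0, 8)
  2P = (9, 16)
  3P = (9, 1)
Match found at i = 3.

k = 3


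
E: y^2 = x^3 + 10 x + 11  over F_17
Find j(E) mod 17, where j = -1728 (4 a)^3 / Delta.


Delta = -16(4 a^3 + 27 b^2) mod 17 = 8
-1728 * (4 a)^3 = -1728 * (4*10)^3 mod 17 = 4
j = 4 * 8^(-1) mod 17 = 9

j = 9 (mod 17)


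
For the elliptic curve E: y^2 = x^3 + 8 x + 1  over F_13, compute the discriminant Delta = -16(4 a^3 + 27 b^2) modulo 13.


4 a^3 + 27 b^2 = 4*8^3 + 27*1^2 = 2048 + 27 = 2075
Delta = -16 * (2075) = -33200
Delta mod 13 = 2

Delta = 2 (mod 13)


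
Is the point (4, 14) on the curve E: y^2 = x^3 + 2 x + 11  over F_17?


Check whether y^2 = x^3 + 2 x + 11 (mod 17) for (x, y) = (4, 14).
LHS: y^2 = 14^2 mod 17 = 9
RHS: x^3 + 2 x + 11 = 4^3 + 2*4 + 11 mod 17 = 15
LHS != RHS

No, not on the curve


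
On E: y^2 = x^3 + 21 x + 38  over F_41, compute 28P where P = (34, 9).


k = 28 = 11100_2 (binary, LSB first: 00111)
Double-and-add from P = (34, 9):
  bit 0 = 0: acc unchanged = O
  bit 1 = 0: acc unchanged = O
  bit 2 = 1: acc = O + (12, 3) = (12, 3)
  bit 3 = 1: acc = (12, 3) + (8, 12) = (3, 28)
  bit 4 = 1: acc = (3, 28) + (16, 40) = (18, 37)

28P = (18, 37)


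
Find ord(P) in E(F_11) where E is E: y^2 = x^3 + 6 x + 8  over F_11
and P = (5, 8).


Compute successive multiples of P until we hit O:
  1P = (5, 8)
  2P = (10, 10)
  3P = (1, 9)
  4P = (3, 8)
  5P = (3, 3)
  6P = (1, 2)
  7P = (10, 1)
  8P = (5, 3)
  ... (continuing to 9P)
  9P = O

ord(P) = 9


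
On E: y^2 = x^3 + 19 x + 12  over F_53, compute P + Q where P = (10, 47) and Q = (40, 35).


P != Q, so use the chord formula.
s = (y2 - y1) / (x2 - x1) = (41) / (30) mod 53 = 42
x3 = s^2 - x1 - x2 mod 53 = 42^2 - 10 - 40 = 18
y3 = s (x1 - x3) - y1 mod 53 = 42 * (10 - 18) - 47 = 41

P + Q = (18, 41)


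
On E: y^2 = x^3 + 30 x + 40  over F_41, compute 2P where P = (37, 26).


Doubling: s = (3 x1^2 + a) / (2 y1)
s = (3*37^2 + 30) / (2*26) mod 41 = 22
x3 = s^2 - 2 x1 mod 41 = 22^2 - 2*37 = 0
y3 = s (x1 - x3) - y1 mod 41 = 22 * (37 - 0) - 26 = 9

2P = (0, 9)


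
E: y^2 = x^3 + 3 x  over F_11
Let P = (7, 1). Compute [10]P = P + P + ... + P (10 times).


k = 10 = 1010_2 (binary, LSB first: 0101)
Double-and-add from P = (7, 1):
  bit 0 = 0: acc unchanged = O
  bit 1 = 1: acc = O + (1, 9) = (1, 9)
  bit 2 = 0: acc unchanged = (1, 9)
  bit 3 = 1: acc = (1, 9) + (3, 6) = (1, 2)

10P = (1, 2)


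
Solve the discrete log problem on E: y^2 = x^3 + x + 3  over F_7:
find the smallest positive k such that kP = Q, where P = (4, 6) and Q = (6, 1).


Enumerate multiples of P until we hit Q = (6, 1):
  1P = (4, 6)
  2P = (6, 1)
Match found at i = 2.

k = 2


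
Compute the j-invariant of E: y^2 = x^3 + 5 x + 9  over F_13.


Delta = -16(4 a^3 + 27 b^2) mod 13 = 12
-1728 * (4 a)^3 = -1728 * (4*5)^3 mod 13 = 5
j = 5 * 12^(-1) mod 13 = 8

j = 8 (mod 13)


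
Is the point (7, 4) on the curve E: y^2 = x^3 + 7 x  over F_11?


Check whether y^2 = x^3 + 7 x + 0 (mod 11) for (x, y) = (7, 4).
LHS: y^2 = 4^2 mod 11 = 5
RHS: x^3 + 7 x + 0 = 7^3 + 7*7 + 0 mod 11 = 7
LHS != RHS

No, not on the curve


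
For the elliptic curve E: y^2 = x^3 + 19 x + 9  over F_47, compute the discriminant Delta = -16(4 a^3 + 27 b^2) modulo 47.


4 a^3 + 27 b^2 = 4*19^3 + 27*9^2 = 27436 + 2187 = 29623
Delta = -16 * (29623) = -473968
Delta mod 47 = 27

Delta = 27 (mod 47)


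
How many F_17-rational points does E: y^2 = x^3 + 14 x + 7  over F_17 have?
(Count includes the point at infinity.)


For each x in F_17, count y with y^2 = x^3 + 14 x + 7 mod 17:
  x = 2: RHS = 9, y in [3, 14]  -> 2 point(s)
  x = 3: RHS = 8, y in [5, 12]  -> 2 point(s)
  x = 4: RHS = 8, y in [5, 12]  -> 2 point(s)
  x = 5: RHS = 15, y in [7, 10]  -> 2 point(s)
  x = 6: RHS = 1, y in [1, 16]  -> 2 point(s)
  x = 8: RHS = 2, y in [6, 11]  -> 2 point(s)
  x = 10: RHS = 8, y in [5, 12]  -> 2 point(s)
  x = 11: RHS = 13, y in [8, 9]  -> 2 point(s)
  x = 12: RHS = 16, y in [4, 13]  -> 2 point(s)
  x = 16: RHS = 9, y in [3, 14]  -> 2 point(s)
Affine points: 20. Add the point at infinity: total = 21.

#E(F_17) = 21


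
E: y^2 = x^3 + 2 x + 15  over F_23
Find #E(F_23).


For each x in F_23, count y with y^2 = x^3 + 2 x + 15 mod 23:
  x = 1: RHS = 18, y in [8, 15]  -> 2 point(s)
  x = 2: RHS = 4, y in [2, 21]  -> 2 point(s)
  x = 3: RHS = 2, y in [5, 18]  -> 2 point(s)
  x = 4: RHS = 18, y in [8, 15]  -> 2 point(s)
  x = 5: RHS = 12, y in [9, 14]  -> 2 point(s)
  x = 6: RHS = 13, y in [6, 17]  -> 2 point(s)
  x = 7: RHS = 4, y in [2, 21]  -> 2 point(s)
  x = 9: RHS = 3, y in [7, 16]  -> 2 point(s)
  x = 10: RHS = 0, y in [0]  -> 1 point(s)
  x = 14: RHS = 4, y in [2, 21]  -> 2 point(s)
  x = 15: RHS = 16, y in [4, 19]  -> 2 point(s)
  x = 16: RHS = 3, y in [7, 16]  -> 2 point(s)
  x = 18: RHS = 18, y in [8, 15]  -> 2 point(s)
  x = 19: RHS = 12, y in [9, 14]  -> 2 point(s)
  x = 21: RHS = 3, y in [7, 16]  -> 2 point(s)
  x = 22: RHS = 12, y in [9, 14]  -> 2 point(s)
Affine points: 31. Add the point at infinity: total = 32.

#E(F_23) = 32


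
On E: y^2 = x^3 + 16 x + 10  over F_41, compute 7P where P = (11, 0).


k = 7 = 111_2 (binary, LSB first: 111)
Double-and-add from P = (11, 0):
  bit 0 = 1: acc = O + (11, 0) = (11, 0)
  bit 1 = 1: acc = (11, 0) + O = (11, 0)
  bit 2 = 1: acc = (11, 0) + O = (11, 0)

7P = (11, 0)


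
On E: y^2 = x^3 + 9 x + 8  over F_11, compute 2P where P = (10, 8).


Doubling: s = (3 x1^2 + a) / (2 y1)
s = (3*10^2 + 9) / (2*8) mod 11 = 9
x3 = s^2 - 2 x1 mod 11 = 9^2 - 2*10 = 6
y3 = s (x1 - x3) - y1 mod 11 = 9 * (10 - 6) - 8 = 6

2P = (6, 6)


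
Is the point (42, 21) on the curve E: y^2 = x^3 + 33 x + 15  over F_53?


Check whether y^2 = x^3 + 33 x + 15 (mod 53) for (x, y) = (42, 21).
LHS: y^2 = 21^2 mod 53 = 17
RHS: x^3 + 33 x + 15 = 42^3 + 33*42 + 15 mod 53 = 17
LHS = RHS

Yes, on the curve


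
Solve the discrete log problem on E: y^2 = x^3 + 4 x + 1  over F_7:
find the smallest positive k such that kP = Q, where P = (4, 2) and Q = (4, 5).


Enumerate multiples of P until we hit Q = (4, 5):
  1P = (4, 2)
  2P = (0, 1)
  3P = (0, 6)
  4P = (4, 5)
Match found at i = 4.

k = 4


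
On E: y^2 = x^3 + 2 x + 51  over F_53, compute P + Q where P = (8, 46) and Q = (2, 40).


P != Q, so use the chord formula.
s = (y2 - y1) / (x2 - x1) = (47) / (47) mod 53 = 1
x3 = s^2 - x1 - x2 mod 53 = 1^2 - 8 - 2 = 44
y3 = s (x1 - x3) - y1 mod 53 = 1 * (8 - 44) - 46 = 24

P + Q = (44, 24)


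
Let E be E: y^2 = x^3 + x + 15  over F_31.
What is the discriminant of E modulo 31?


4 a^3 + 27 b^2 = 4*1^3 + 27*15^2 = 4 + 6075 = 6079
Delta = -16 * (6079) = -97264
Delta mod 31 = 14

Delta = 14 (mod 31)


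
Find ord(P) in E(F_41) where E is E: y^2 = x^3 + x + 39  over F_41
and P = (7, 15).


Compute successive multiples of P until we hit O:
  1P = (7, 15)
  2P = (22, 34)
  3P = (28, 24)
  4P = (2, 34)
  5P = (12, 4)
  6P = (17, 7)
  7P = (16, 25)
  8P = (0, 11)
  ... (continuing to 40P)
  40P = O

ord(P) = 40


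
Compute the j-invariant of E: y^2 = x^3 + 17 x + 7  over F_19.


Delta = -16(4 a^3 + 27 b^2) mod 19 = 16
-1728 * (4 a)^3 = -1728 * (4*17)^3 mod 19 = 1
j = 1 * 16^(-1) mod 19 = 6

j = 6 (mod 19)


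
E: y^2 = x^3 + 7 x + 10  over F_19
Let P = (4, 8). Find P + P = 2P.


Doubling: s = (3 x1^2 + a) / (2 y1)
s = (3*4^2 + 7) / (2*8) mod 19 = 7
x3 = s^2 - 2 x1 mod 19 = 7^2 - 2*4 = 3
y3 = s (x1 - x3) - y1 mod 19 = 7 * (4 - 3) - 8 = 18

2P = (3, 18)


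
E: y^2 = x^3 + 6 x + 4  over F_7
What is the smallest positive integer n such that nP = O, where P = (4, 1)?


Compute successive multiples of P until we hit O:
  1P = (4, 1)
  2P = (0, 2)
  3P = (0, 5)
  4P = (4, 6)
  5P = O

ord(P) = 5


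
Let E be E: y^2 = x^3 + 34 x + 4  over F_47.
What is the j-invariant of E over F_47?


Delta = -16(4 a^3 + 27 b^2) mod 47 = 28
-1728 * (4 a)^3 = -1728 * (4*34)^3 mod 47 = 35
j = 35 * 28^(-1) mod 47 = 13

j = 13 (mod 47)


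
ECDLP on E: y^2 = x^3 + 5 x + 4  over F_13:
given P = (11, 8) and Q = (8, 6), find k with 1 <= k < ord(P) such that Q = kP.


Enumerate multiples of P until we hit Q = (8, 6):
  1P = (11, 8)
  2P = (0, 11)
  3P = (1, 7)
  4P = (4, 7)
  5P = (2, 10)
  6P = (10, 12)
  7P = (8, 6)
Match found at i = 7.

k = 7


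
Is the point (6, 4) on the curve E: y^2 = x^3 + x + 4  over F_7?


Check whether y^2 = x^3 + 1 x + 4 (mod 7) for (x, y) = (6, 4).
LHS: y^2 = 4^2 mod 7 = 2
RHS: x^3 + 1 x + 4 = 6^3 + 1*6 + 4 mod 7 = 2
LHS = RHS

Yes, on the curve


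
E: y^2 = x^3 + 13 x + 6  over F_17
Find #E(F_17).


For each x in F_17, count y with y^2 = x^3 + 13 x + 6 mod 17:
  x = 3: RHS = 4, y in [2, 15]  -> 2 point(s)
  x = 5: RHS = 9, y in [3, 14]  -> 2 point(s)
  x = 7: RHS = 15, y in [7, 10]  -> 2 point(s)
  x = 9: RHS = 2, y in [6, 11]  -> 2 point(s)
  x = 11: RHS = 1, y in [1, 16]  -> 2 point(s)
  x = 13: RHS = 9, y in [3, 14]  -> 2 point(s)
  x = 14: RHS = 8, y in [5, 12]  -> 2 point(s)
  x = 16: RHS = 9, y in [3, 14]  -> 2 point(s)
Affine points: 16. Add the point at infinity: total = 17.

#E(F_17) = 17


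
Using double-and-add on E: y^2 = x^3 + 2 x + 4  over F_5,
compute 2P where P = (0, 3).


k = 2 = 10_2 (binary, LSB first: 01)
Double-and-add from P = (0, 3):
  bit 0 = 0: acc unchanged = O
  bit 1 = 1: acc = O + (4, 4) = (4, 4)

2P = (4, 4)


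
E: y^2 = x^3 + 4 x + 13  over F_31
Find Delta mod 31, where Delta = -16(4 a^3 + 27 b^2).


4 a^3 + 27 b^2 = 4*4^3 + 27*13^2 = 256 + 4563 = 4819
Delta = -16 * (4819) = -77104
Delta mod 31 = 24

Delta = 24 (mod 31)


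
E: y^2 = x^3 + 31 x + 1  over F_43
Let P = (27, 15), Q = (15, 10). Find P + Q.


P != Q, so use the chord formula.
s = (y2 - y1) / (x2 - x1) = (38) / (31) mod 43 = 4
x3 = s^2 - x1 - x2 mod 43 = 4^2 - 27 - 15 = 17
y3 = s (x1 - x3) - y1 mod 43 = 4 * (27 - 17) - 15 = 25

P + Q = (17, 25)


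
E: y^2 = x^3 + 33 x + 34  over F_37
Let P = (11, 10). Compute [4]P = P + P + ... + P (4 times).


k = 4 = 100_2 (binary, LSB first: 001)
Double-and-add from P = (11, 10):
  bit 0 = 0: acc unchanged = O
  bit 1 = 0: acc unchanged = O
  bit 2 = 1: acc = O + (32, 15) = (32, 15)

4P = (32, 15)


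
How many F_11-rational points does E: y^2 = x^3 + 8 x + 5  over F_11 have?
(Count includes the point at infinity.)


For each x in F_11, count y with y^2 = x^3 + 8 x + 5 mod 11:
  x = 0: RHS = 5, y in [4, 7]  -> 2 point(s)
  x = 1: RHS = 3, y in [5, 6]  -> 2 point(s)
  x = 3: RHS = 1, y in [1, 10]  -> 2 point(s)
  x = 5: RHS = 5, y in [4, 7]  -> 2 point(s)
  x = 6: RHS = 5, y in [4, 7]  -> 2 point(s)
  x = 8: RHS = 9, y in [3, 8]  -> 2 point(s)
  x = 9: RHS = 3, y in [5, 6]  -> 2 point(s)
Affine points: 14. Add the point at infinity: total = 15.

#E(F_11) = 15


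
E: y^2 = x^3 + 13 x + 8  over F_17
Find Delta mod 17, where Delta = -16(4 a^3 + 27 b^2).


4 a^3 + 27 b^2 = 4*13^3 + 27*8^2 = 8788 + 1728 = 10516
Delta = -16 * (10516) = -168256
Delta mod 17 = 10

Delta = 10 (mod 17)


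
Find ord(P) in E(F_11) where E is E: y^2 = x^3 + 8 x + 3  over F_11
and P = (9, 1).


Compute successive multiples of P until we hit O:
  1P = (9, 1)
  2P = (5, 6)
  3P = (2, 4)
  4P = (4, 0)
  5P = (2, 7)
  6P = (5, 5)
  7P = (9, 10)
  8P = O

ord(P) = 8


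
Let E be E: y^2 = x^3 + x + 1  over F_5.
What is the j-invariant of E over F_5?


Delta = -16(4 a^3 + 27 b^2) mod 5 = 4
-1728 * (4 a)^3 = -1728 * (4*1)^3 mod 5 = 3
j = 3 * 4^(-1) mod 5 = 2

j = 2 (mod 5)


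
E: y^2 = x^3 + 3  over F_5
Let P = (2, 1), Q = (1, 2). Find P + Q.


P != Q, so use the chord formula.
s = (y2 - y1) / (x2 - x1) = (1) / (4) mod 5 = 4
x3 = s^2 - x1 - x2 mod 5 = 4^2 - 2 - 1 = 3
y3 = s (x1 - x3) - y1 mod 5 = 4 * (2 - 3) - 1 = 0

P + Q = (3, 0)


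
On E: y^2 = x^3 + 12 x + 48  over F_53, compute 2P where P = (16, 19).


Doubling: s = (3 x1^2 + a) / (2 y1)
s = (3*16^2 + 12) / (2*19) mod 53 = 1
x3 = s^2 - 2 x1 mod 53 = 1^2 - 2*16 = 22
y3 = s (x1 - x3) - y1 mod 53 = 1 * (16 - 22) - 19 = 28

2P = (22, 28)


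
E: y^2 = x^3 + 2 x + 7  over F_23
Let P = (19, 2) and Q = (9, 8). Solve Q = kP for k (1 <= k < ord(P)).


Enumerate multiples of P until we hit Q = (9, 8):
  1P = (19, 2)
  2P = (9, 8)
Match found at i = 2.

k = 2


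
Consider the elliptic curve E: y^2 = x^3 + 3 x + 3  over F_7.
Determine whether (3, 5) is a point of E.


Check whether y^2 = x^3 + 3 x + 3 (mod 7) for (x, y) = (3, 5).
LHS: y^2 = 5^2 mod 7 = 4
RHS: x^3 + 3 x + 3 = 3^3 + 3*3 + 3 mod 7 = 4
LHS = RHS

Yes, on the curve


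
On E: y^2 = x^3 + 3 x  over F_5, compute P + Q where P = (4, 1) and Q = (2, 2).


P != Q, so use the chord formula.
s = (y2 - y1) / (x2 - x1) = (1) / (3) mod 5 = 2
x3 = s^2 - x1 - x2 mod 5 = 2^2 - 4 - 2 = 3
y3 = s (x1 - x3) - y1 mod 5 = 2 * (4 - 3) - 1 = 1

P + Q = (3, 1)


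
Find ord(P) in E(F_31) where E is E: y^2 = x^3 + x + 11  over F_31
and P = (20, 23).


Compute successive multiples of P until we hit O:
  1P = (20, 23)
  2P = (30, 3)
  3P = (16, 0)
  4P = (30, 28)
  5P = (20, 8)
  6P = O

ord(P) = 6


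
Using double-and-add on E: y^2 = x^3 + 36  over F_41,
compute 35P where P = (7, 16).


k = 35 = 100011_2 (binary, LSB first: 110001)
Double-and-add from P = (7, 16):
  bit 0 = 1: acc = O + (7, 16) = (7, 16)
  bit 1 = 1: acc = (7, 16) + (25, 32) = (27, 30)
  bit 2 = 0: acc unchanged = (27, 30)
  bit 3 = 0: acc unchanged = (27, 30)
  bit 4 = 0: acc unchanged = (27, 30)
  bit 5 = 1: acc = (27, 30) + (38, 3) = (1, 18)

35P = (1, 18)


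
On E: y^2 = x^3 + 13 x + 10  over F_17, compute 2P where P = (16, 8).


Doubling: s = (3 x1^2 + a) / (2 y1)
s = (3*16^2 + 13) / (2*8) mod 17 = 1
x3 = s^2 - 2 x1 mod 17 = 1^2 - 2*16 = 3
y3 = s (x1 - x3) - y1 mod 17 = 1 * (16 - 3) - 8 = 5

2P = (3, 5)


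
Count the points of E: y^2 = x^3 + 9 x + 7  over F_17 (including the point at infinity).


For each x in F_17, count y with y^2 = x^3 + 9 x + 7 mod 17:
  x = 1: RHS = 0, y in [0]  -> 1 point(s)
  x = 2: RHS = 16, y in [4, 13]  -> 2 point(s)
  x = 8: RHS = 13, y in [8, 9]  -> 2 point(s)
  x = 9: RHS = 1, y in [1, 16]  -> 2 point(s)
  x = 10: RHS = 9, y in [3, 14]  -> 2 point(s)
  x = 11: RHS = 9, y in [3, 14]  -> 2 point(s)
  x = 13: RHS = 9, y in [3, 14]  -> 2 point(s)
  x = 14: RHS = 4, y in [2, 15]  -> 2 point(s)
  x = 15: RHS = 15, y in [7, 10]  -> 2 point(s)
Affine points: 17. Add the point at infinity: total = 18.

#E(F_17) = 18


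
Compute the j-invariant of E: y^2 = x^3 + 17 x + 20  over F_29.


Delta = -16(4 a^3 + 27 b^2) mod 29 = 26
-1728 * (4 a)^3 = -1728 * (4*17)^3 mod 29 = 23
j = 23 * 26^(-1) mod 29 = 2

j = 2 (mod 29)


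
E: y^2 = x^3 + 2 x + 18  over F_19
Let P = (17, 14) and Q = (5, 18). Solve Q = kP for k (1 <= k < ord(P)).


Enumerate multiples of P until we hit Q = (5, 18):
  1P = (17, 14)
  2P = (9, 9)
  3P = (2, 12)
  4P = (5, 18)
Match found at i = 4.

k = 4


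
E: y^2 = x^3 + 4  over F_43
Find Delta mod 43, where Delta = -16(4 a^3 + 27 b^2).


4 a^3 + 27 b^2 = 4*0^3 + 27*4^2 = 0 + 432 = 432
Delta = -16 * (432) = -6912
Delta mod 43 = 11

Delta = 11 (mod 43)
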